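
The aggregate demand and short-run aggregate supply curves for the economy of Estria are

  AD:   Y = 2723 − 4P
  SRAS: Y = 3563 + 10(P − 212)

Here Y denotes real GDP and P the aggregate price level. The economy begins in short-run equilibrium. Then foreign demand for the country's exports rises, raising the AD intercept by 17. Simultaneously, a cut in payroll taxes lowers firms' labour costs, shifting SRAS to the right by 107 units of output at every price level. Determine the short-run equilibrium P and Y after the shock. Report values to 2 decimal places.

P = 85.00, Y = 2400.00

After both shocks: AD is Y = 2740 − 4P and SRAS is Y = 1550 + 10P.
Setting them equal: 1190 = 14P, so P = 85.00.
Substituting into AD, Y = 2400.00.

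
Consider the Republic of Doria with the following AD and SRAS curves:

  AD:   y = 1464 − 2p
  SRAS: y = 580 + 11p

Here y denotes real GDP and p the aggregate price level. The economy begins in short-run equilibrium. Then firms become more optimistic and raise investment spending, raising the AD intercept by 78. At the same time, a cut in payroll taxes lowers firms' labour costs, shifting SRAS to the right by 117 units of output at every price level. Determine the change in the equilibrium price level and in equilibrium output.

Δp = -3, Δy = +84

After both shocks: AD is y = 1542 − 2p and SRAS is y = 697 + 11p.
Setting them equal: 845 = 13p, so p = 65.
y = 1542 − 2·65 = 1412.
Initially p = 68, y = 1328, so Δp = -3 and Δy = +84.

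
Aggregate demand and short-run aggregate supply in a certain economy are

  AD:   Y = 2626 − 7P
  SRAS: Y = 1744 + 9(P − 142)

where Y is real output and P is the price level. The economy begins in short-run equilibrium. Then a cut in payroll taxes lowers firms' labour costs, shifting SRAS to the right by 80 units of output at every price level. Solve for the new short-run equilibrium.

P = 130, Y = 1716

This is a positive supply shock: SRAS shifts right.
New SRAS: Y = 546 + 9P.
Set AD = SRAS: 2626 − 7P = 546 + 9P, so 2080 = 16P and P = 130.
Y = 2626 − 7·130 = 1716.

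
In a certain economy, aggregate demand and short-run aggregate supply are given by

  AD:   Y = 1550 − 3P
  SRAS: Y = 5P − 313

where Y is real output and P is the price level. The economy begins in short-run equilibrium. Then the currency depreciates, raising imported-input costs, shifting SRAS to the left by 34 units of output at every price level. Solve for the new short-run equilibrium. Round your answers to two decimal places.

This is a negative supply shock: SRAS shifts left.
New SRAS: Y = 5P − 347.
Set AD = SRAS: 1550 − 3P = 5P − 347, so 1897 = 8P and P = 237.13.
Substituting into AD, Y = 838.63.

P = 237.13, Y = 838.63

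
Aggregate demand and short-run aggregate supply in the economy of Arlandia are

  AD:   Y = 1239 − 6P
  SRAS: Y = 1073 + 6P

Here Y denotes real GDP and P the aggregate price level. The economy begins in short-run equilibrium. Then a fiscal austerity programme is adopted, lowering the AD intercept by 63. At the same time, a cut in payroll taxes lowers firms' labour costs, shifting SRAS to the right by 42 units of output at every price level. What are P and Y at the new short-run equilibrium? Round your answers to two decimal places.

P = 5.08, Y = 1145.50

After both shocks: AD is Y = 1176 − 6P and SRAS is Y = 1115 + 6P.
Setting them equal: 61 = 12P, so P = 5.08.
Substituting into AD, Y = 1145.50.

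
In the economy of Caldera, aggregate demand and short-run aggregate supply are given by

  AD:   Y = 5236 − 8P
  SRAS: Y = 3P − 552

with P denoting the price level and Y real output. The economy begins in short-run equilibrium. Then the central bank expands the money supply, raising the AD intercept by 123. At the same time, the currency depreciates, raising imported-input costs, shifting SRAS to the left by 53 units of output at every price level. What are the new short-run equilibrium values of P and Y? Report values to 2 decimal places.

After both shocks: AD is Y = 5359 − 8P and SRAS is Y = 3P − 605.
Setting them equal: 5964 = 11P, so P = 542.18.
Substituting into AD, Y = 1021.55.

P = 542.18, Y = 1021.55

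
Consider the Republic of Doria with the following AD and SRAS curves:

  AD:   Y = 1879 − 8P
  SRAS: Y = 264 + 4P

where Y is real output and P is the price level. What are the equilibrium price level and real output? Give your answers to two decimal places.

P = 134.58, Y = 802.33

Set AD = SRAS: 1879 − 8P = 264 + 4P, so 1615 = 12P and P = 134.58.
Substituting into AD, Y = 1879 − 8P = 802.33.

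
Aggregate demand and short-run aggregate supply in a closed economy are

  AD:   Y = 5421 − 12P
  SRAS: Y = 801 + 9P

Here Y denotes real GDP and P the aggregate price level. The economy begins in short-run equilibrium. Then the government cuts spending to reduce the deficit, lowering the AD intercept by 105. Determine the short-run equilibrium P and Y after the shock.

P = 215, Y = 2736

This is a negative demand shock: AD shifts left.
New AD: Y = 5316 − 12P.
Set AD = SRAS: 5316 − 12P = 801 + 9P, so 4515 = 21P and P = 215.
Y = 5316 − 12·215 = 2736.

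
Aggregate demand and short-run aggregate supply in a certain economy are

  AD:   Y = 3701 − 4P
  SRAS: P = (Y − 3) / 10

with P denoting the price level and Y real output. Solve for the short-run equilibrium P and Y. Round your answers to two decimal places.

P = 264.14, Y = 2644.43

Rearrange SRAS to Y = 3 + 10P.
Set AD = SRAS: 3701 − 4P = 3 + 10P, so 3698 = 14P and P = 264.14.
Substituting into AD, Y = 3701 − 4P = 2644.43.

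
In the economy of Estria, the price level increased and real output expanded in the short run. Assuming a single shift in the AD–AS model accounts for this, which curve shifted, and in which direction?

AD shifted right

P rose and Y rose. An AD shift moves P and Y in the same direction; an SRAS shift moves them in opposite directions.
Here P and Y moved in the same direction, so the AD curve shifted.
Since Y rose, AD shifted right.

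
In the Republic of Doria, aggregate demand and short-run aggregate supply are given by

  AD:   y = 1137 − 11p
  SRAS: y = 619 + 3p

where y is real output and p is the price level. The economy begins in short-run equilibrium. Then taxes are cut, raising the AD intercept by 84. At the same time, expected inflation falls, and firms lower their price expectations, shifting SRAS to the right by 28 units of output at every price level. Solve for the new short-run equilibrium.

After both shocks: AD is y = 1221 − 11p and SRAS is y = 647 + 3p.
Setting them equal: 574 = 14p, so p = 41.
y = 1221 − 11·41 = 770.

p = 41, y = 770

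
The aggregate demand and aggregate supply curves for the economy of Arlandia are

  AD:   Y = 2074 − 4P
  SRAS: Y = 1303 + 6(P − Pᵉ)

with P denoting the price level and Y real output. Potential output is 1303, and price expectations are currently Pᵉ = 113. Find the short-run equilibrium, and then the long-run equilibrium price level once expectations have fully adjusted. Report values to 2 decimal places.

Short run: with Pᵉ = 113, SRAS is Y = 625 + 6P. Setting AD = SRAS gives 1449 = 10P, so P = 144.90 and Y = 2074 − 4P = 1494.40.
Output 1494.40 is above potential 1303, so over time expected prices rise and SRAS shifts left until Y returns to 1303.
Long run: Y = 1303 on the AD curve gives 1303 = 2074 − 4P, so P = 192.75.

Short run: P = 144.90, Y = 1494.40. Long run: P = 192.75.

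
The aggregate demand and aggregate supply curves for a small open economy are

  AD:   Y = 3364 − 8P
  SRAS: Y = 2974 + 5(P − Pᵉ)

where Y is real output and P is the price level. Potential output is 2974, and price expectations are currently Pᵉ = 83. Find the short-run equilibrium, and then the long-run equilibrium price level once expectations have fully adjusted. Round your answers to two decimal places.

Short run: with Pᵉ = 83, SRAS is Y = 2559 + 5P. Setting AD = SRAS gives 805 = 13P, so P = 61.92 and Y = 3364 − 8P = 2868.62.
Output 2868.62 is below potential 2974, so over time expected prices fall and SRAS shifts right until Y returns to 2974.
Long run: Y = 2974 on the AD curve gives 2974 = 3364 − 8P, so P = 48.75.

Short run: P = 61.92, Y = 2868.62. Long run: P = 48.75.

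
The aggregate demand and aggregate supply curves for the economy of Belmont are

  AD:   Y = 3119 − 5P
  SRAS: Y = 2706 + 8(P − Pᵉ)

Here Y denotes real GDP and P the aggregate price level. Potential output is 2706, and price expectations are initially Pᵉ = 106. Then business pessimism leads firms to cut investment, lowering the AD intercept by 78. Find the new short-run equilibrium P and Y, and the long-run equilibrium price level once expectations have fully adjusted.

AD shifts left: new AD is Y = 3041 − 5P. With Pᵉ = 106, SRAS is Y = 1858 + 8P.
Short run: 3041 − 5P = 1858 + 8P gives 1183 = 13P, so P = 91 and Y = 3041 − 5·91 = 2586.
Y = 2586 is below potential 2706; expectations adjust and SRAS shifts right until Y = 2706.
Long run: on the new AD curve, 2706 = 3041 − 5P gives P = 67.

Short run: P = 91, Y = 2586. Long run: P = 67.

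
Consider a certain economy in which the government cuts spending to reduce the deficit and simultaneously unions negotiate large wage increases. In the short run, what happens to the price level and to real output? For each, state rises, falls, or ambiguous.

Price level: ambiguous; output: falls

The first event is a negative demand shock: AD shifts left, which by itself pushes P down and Y down.
The second is an adverse supply shock: SRAS shifts left, which by itself pushes P up and Y down.
The two shocks push P in opposite directions, so the effect on P is ambiguous. Both shocks push Y down, so Y falls.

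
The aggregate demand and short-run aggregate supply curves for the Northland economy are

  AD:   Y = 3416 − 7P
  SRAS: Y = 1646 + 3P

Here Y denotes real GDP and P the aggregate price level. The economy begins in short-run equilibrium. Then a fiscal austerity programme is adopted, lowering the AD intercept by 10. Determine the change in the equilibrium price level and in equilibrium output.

ΔP = -1, ΔY = -3

This is a negative demand shock: AD shifts left.
New AD: Y = 3406 − 7P.
Set AD = SRAS: 3406 − 7P = 1646 + 3P, so 1760 = 10P and P = 176.
Y = 3406 − 7·176 = 2174.
Initially P = 177, Y = 2177, so ΔP = -1 and ΔY = -3.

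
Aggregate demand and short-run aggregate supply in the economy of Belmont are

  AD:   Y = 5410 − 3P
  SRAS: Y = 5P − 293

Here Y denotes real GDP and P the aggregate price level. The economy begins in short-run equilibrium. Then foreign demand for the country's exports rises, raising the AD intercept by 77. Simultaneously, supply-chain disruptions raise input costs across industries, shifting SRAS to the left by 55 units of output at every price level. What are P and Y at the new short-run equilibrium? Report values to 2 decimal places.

P = 729.38, Y = 3298.88

After both shocks: AD is Y = 5487 − 3P and SRAS is Y = 5P − 348.
Setting them equal: 5835 = 8P, so P = 729.38.
Substituting into AD, Y = 3298.88.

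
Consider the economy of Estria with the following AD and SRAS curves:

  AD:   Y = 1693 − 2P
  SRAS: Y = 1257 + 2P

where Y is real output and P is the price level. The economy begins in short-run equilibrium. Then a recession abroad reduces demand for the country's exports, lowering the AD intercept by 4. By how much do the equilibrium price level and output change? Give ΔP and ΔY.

This is a negative demand shock: AD shifts left.
New AD: Y = 1689 − 2P.
Set AD = SRAS: 1689 − 2P = 1257 + 2P, so 432 = 4P and P = 108.
Y = 1689 − 2·108 = 1473.
Initially P = 109, Y = 1475, so ΔP = -1 and ΔY = -2.

ΔP = -1, ΔY = -2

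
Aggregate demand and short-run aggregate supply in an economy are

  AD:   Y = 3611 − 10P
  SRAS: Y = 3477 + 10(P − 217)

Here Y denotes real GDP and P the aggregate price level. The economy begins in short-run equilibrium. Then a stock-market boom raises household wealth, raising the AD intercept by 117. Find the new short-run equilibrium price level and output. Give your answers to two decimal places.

This is a positive demand shock: AD shifts right.
New AD: Y = 3728 − 10P.
SRAS can be written Y = 1307 + 10P.
Set AD = SRAS: 3728 − 10P = 1307 + 10P, so 2421 = 20P and P = 121.05.
Substituting into AD, Y = 2517.50.

P = 121.05, Y = 2517.50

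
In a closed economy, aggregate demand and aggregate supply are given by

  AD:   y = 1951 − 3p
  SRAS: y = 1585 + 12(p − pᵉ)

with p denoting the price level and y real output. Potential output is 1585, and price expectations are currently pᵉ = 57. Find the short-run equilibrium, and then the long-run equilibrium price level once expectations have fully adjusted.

Short run: p = 70, y = 1741. Long run: p = 122.

Short run: with pᵉ = 57, SRAS is y = 901 + 12p. Setting AD = SRAS gives 1050 = 15p, so p = 70 and y = 1951 − 3·70 = 1741.
Output 1741 is above potential 1585, so over time expected prices rise and SRAS shifts left until y returns to 1585.
Long run: y = 1585 on the AD curve gives 1585 = 1951 − 3p, so p = 122.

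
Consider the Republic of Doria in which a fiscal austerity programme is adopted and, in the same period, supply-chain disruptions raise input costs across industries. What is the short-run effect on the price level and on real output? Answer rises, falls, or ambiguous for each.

The first event is a negative demand shock: AD shifts left, which by itself pushes P down and Y down.
The second is an adverse supply shock: SRAS shifts left, which by itself pushes P up and Y down.
The two shocks push P in opposite directions, so the effect on P is ambiguous. Both shocks push Y down, so Y falls.

Price level: ambiguous; output: falls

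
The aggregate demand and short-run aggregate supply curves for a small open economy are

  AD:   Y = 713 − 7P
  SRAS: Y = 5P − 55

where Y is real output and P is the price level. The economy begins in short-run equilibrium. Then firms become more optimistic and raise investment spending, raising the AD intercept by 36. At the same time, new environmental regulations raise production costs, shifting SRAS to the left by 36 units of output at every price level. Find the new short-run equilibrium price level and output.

After both shocks: AD is Y = 749 − 7P and SRAS is Y = 5P − 91.
Setting them equal: 840 = 12P, so P = 70.
Y = 749 − 7·70 = 259.

P = 70, Y = 259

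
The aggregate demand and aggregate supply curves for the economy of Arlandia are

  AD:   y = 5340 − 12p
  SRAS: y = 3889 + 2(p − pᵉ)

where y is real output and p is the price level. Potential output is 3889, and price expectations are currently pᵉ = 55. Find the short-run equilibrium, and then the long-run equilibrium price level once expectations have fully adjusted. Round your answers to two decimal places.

Short run: p = 111.50, y = 4002.00. Long run: p = 120.92.

Short run: with pᵉ = 55, SRAS is y = 3779 + 2p. Setting AD = SRAS gives 1561 = 14p, so p = 111.50 and y = 5340 − 12p = 4002.00.
Output 4002.00 is above potential 3889, so over time expected prices rise and SRAS shifts left until y returns to 3889.
Long run: y = 3889 on the AD curve gives 3889 = 5340 − 12p, so p = 120.92.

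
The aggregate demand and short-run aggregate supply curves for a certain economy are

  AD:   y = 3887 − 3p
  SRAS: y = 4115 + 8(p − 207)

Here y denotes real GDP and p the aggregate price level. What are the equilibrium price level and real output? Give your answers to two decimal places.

p = 129.82, y = 3497.55

Write SRAS as y = 4115 + 8p − 1656 = 2459 + 8p.
Set AD = SRAS: 3887 − 3p = 2459 + 8p, so 1428 = 11p and p = 129.82.
Substituting into AD, y = 3887 − 3p = 3497.55.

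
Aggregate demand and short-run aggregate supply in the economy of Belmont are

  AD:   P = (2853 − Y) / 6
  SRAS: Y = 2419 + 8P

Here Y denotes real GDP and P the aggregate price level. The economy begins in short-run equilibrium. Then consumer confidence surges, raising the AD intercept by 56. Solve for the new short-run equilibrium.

P = 35, Y = 2699

This is a positive demand shock: AD shifts right.
New AD: Y = 2909 − 6P.
Set AD = SRAS: 2909 − 6P = 2419 + 8P, so 490 = 14P and P = 35.
Y = 2909 − 6·35 = 2699.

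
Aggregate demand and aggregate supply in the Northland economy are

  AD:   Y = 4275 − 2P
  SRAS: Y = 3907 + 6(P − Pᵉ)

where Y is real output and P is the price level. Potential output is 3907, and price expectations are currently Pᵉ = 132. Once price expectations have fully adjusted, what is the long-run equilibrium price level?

Long-run P = 184

Short run: with Pᵉ = 132, SRAS is Y = 3115 + 6P. Setting AD = SRAS gives 1160 = 8P, so P = 145 and Y = 4275 − 2·145 = 3985.
Output 3985 is above potential 3907, so over time expected prices rise and SRAS shifts left until Y returns to 3907.
Long run: Y = 3907 on the AD curve gives 3907 = 4275 − 2P, so P = 184.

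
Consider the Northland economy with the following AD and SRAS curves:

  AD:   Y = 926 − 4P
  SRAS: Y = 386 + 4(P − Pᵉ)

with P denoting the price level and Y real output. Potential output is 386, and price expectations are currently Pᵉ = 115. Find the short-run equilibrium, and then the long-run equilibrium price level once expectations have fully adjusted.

Short run: P = 125, Y = 426. Long run: P = 135.

Short run: with Pᵉ = 115, SRAS is Y = 4P − 74. Setting AD = SRAS gives 1000 = 8P, so P = 125 and Y = 926 − 4·125 = 426.
Output 426 is above potential 386, so over time expected prices rise and SRAS shifts left until Y returns to 386.
Long run: Y = 386 on the AD curve gives 386 = 926 − 4P, so P = 135.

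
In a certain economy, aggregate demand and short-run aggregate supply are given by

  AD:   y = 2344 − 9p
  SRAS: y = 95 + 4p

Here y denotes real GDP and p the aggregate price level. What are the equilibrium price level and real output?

p = 173, y = 787

Set AD = SRAS: 2344 − 9p = 95 + 4p, so 2249 = 13p and p = 173.
Then y = 2344 − 9·173 = 787.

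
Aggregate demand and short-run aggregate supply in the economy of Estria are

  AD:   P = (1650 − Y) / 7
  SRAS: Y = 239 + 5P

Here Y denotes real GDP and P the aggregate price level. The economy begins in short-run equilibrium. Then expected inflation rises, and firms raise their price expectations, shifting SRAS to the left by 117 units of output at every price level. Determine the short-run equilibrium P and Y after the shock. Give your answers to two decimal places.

P = 127.33, Y = 758.67

This is a negative supply shock: SRAS shifts left.
New SRAS: Y = 122 + 5P.
Set AD = SRAS: 1650 − 7P = 122 + 5P, so 1528 = 12P and P = 127.33.
Substituting into AD, Y = 758.67.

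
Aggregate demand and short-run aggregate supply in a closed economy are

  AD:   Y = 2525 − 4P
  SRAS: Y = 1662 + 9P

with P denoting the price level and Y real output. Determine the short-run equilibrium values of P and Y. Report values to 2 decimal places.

P = 66.38, Y = 2259.46

Set AD = SRAS: 2525 − 4P = 1662 + 9P, so 863 = 13P and P = 66.38.
Substituting into AD, Y = 2525 − 4P = 2259.46.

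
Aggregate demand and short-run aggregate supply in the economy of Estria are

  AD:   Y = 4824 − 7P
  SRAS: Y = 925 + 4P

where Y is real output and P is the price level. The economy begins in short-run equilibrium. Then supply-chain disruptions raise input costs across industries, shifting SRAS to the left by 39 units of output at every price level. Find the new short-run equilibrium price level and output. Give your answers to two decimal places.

P = 358.00, Y = 2318.00

This is a negative supply shock: SRAS shifts left.
New SRAS: Y = 886 + 4P.
Set AD = SRAS: 4824 − 7P = 886 + 4P, so 3938 = 11P and P = 358.00.
Substituting into AD, Y = 2318.00.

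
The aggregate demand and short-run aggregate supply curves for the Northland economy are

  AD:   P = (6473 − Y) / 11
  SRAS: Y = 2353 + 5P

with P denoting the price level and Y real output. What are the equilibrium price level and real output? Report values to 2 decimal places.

P = 257.50, Y = 3640.50

Rearrange AD to Y = 6473 − 11P.
Set AD = SRAS: 6473 − 11P = 2353 + 5P, so 4120 = 16P and P = 257.50.
Substituting into AD, Y = 6473 − 11P = 3640.50.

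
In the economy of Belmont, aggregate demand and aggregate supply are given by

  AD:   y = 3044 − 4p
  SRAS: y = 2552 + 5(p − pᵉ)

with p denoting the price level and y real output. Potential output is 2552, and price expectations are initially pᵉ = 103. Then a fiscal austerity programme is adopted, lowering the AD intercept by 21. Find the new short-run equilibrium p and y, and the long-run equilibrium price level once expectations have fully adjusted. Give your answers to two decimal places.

Short run: p = 109.56, y = 2584.78. Long run: p = 117.75.

AD shifts left: new AD is y = 3023 − 4p. With pᵉ = 103, SRAS is y = 2037 + 5p.
Short run: 3023 − 4p = 2037 + 5p gives 986 = 9p, so p = 109.56 and y = 3023 − 4p = 2584.78.
y = 2584.78 is above potential 2552; expectations adjust and SRAS shifts left until y = 2552.
Long run: on the new AD curve, 2552 = 3023 − 4p gives p = 117.75.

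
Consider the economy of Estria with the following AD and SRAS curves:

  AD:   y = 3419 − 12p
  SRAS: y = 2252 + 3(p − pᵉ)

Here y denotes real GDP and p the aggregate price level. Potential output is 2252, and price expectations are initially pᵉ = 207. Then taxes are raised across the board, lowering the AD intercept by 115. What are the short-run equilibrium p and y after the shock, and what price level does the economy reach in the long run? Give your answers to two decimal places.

AD shifts left: new AD is y = 3304 − 12p. With pᵉ = 207, SRAS is y = 1631 + 3p.
Short run: 3304 − 12p = 1631 + 3p gives 1673 = 15p, so p = 111.53 and y = 3304 − 12p = 1965.60.
y = 1965.60 is below potential 2252; expectations adjust and SRAS shifts right until y = 2252.
Long run: on the new AD curve, 2252 = 3304 − 12p gives p = 87.67.

Short run: p = 111.53, y = 1965.60. Long run: p = 87.67.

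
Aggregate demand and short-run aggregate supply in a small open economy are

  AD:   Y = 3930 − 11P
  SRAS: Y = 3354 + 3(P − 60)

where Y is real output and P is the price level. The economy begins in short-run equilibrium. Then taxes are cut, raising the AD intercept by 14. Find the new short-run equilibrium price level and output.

P = 55, Y = 3339

This is a positive demand shock: AD shifts right.
New AD: Y = 3944 − 11P.
SRAS can be written Y = 3174 + 3P.
Set AD = SRAS: 3944 − 11P = 3174 + 3P, so 770 = 14P and P = 55.
Y = 3944 − 11·55 = 3339.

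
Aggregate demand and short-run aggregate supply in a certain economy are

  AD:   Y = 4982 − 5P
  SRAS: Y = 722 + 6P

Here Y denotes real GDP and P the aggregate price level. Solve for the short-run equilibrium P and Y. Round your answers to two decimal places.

Set AD = SRAS: 4982 − 5P = 722 + 6P, so 4260 = 11P and P = 387.27.
Substituting into AD, Y = 4982 − 5P = 3045.64.

P = 387.27, Y = 3045.64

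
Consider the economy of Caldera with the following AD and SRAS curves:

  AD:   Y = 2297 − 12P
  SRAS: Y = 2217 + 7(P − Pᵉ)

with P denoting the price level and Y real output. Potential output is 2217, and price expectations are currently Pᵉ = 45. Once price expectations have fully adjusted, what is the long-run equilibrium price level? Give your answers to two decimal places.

Long-run P = 6.67

Short run: with Pᵉ = 45, SRAS is Y = 1902 + 7P. Setting AD = SRAS gives 395 = 19P, so P = 20.79 and Y = 2297 − 12P = 2047.53.
Output 2047.53 is below potential 2217, so over time expected prices fall and SRAS shifts right until Y returns to 2217.
Long run: Y = 2217 on the AD curve gives 2217 = 2297 − 12P, so P = 6.67.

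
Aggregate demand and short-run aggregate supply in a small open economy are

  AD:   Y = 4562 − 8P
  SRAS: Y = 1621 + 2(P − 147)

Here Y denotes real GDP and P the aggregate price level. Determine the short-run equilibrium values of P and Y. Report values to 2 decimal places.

Write SRAS as Y = 1621 + 2P − 294 = 1327 + 2P.
Set AD = SRAS: 4562 − 8P = 1327 + 2P, so 3235 = 10P and P = 323.50.
Substituting into AD, Y = 4562 − 8P = 1974.00.

P = 323.50, Y = 1974.00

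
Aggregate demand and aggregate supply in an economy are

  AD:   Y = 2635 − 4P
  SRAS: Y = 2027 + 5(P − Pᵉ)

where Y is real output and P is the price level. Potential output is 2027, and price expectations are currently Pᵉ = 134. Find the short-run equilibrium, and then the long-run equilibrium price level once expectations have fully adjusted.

Short run: with Pᵉ = 134, SRAS is Y = 1357 + 5P. Setting AD = SRAS gives 1278 = 9P, so P = 142 and Y = 2635 − 4·142 = 2067.
Output 2067 is above potential 2027, so over time expected prices rise and SRAS shifts left until Y returns to 2027.
Long run: Y = 2027 on the AD curve gives 2027 = 2635 − 4P, so P = 152.

Short run: P = 142, Y = 2067. Long run: P = 152.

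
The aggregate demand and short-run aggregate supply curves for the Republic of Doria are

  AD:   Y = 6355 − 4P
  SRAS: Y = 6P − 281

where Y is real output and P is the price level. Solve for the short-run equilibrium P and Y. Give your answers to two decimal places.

P = 663.60, Y = 3700.60

Set AD = SRAS: 6355 − 4P = 6P − 281, so 6636 = 10P and P = 663.60.
Substituting into AD, Y = 6355 − 4P = 3700.60.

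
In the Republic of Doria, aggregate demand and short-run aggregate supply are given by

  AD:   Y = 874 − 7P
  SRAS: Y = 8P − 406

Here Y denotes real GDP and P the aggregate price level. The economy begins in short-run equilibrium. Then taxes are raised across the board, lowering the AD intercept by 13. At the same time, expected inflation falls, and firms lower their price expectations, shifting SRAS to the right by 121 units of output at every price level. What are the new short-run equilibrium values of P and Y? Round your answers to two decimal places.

After both shocks: AD is Y = 861 − 7P and SRAS is Y = 8P − 285.
Setting them equal: 1146 = 15P, so P = 76.40.
Substituting into AD, Y = 326.20.

P = 76.40, Y = 326.20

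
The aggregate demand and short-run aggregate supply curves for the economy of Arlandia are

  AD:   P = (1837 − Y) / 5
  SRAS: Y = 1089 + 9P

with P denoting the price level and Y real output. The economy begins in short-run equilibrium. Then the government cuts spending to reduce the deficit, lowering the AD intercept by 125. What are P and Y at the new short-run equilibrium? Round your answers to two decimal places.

This is a negative demand shock: AD shifts left.
New AD: Y = 1712 − 5P.
Set AD = SRAS: 1712 − 5P = 1089 + 9P, so 623 = 14P and P = 44.50.
Substituting into AD, Y = 1489.50.

P = 44.50, Y = 1489.50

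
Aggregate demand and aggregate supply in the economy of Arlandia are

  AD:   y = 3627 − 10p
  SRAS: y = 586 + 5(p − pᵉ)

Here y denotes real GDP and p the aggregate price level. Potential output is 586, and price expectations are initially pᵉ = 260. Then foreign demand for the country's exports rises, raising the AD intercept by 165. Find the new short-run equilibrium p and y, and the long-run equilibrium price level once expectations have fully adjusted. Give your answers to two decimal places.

AD shifts right: new AD is y = 3792 − 10p. With pᵉ = 260, SRAS is y = 5p − 714.
Short run: 3792 − 10p = 5p − 714 gives 4506 = 15p, so p = 300.40 and y = 3792 − 10p = 788.00.
y = 788.00 is above potential 586; expectations adjust and SRAS shifts left until y = 586.
Long run: on the new AD curve, 586 = 3792 − 10p gives p = 320.60.

Short run: p = 300.40, y = 788.00. Long run: p = 320.60.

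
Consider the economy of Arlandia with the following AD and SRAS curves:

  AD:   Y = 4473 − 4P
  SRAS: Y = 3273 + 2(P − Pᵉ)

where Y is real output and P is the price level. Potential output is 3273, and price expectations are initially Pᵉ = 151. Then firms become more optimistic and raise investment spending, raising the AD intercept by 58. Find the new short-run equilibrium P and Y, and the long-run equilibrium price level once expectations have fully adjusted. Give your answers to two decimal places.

AD shifts right: new AD is Y = 4531 − 4P. With Pᵉ = 151, SRAS is Y = 2971 + 2P.
Short run: 4531 − 4P = 2971 + 2P gives 1560 = 6P, so P = 260.00 and Y = 4531 − 4P = 3491.00.
Y = 3491.00 is above potential 3273; expectations adjust and SRAS shifts left until Y = 3273.
Long run: on the new AD curve, 3273 = 4531 − 4P gives P = 314.50.

Short run: P = 260.00, Y = 3491.00. Long run: P = 314.50.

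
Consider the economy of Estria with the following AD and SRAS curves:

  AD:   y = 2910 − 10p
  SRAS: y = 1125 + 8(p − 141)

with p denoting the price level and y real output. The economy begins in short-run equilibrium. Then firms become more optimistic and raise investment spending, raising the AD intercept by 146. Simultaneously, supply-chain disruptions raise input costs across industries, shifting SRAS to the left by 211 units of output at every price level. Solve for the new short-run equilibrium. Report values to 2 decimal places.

After both shocks: AD is y = 3056 − 10p and SRAS is y = 8p − 214.
Setting them equal: 3270 = 18p, so p = 181.67.
Substituting into AD, y = 1239.33.

p = 181.67, y = 1239.33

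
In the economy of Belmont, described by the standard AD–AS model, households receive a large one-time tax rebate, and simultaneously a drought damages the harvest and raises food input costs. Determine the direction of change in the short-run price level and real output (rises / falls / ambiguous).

The first event is a positive demand shock: AD shifts right, which by itself pushes P up and Y up.
The second is an adverse supply shock: SRAS shifts left, which by itself pushes P up and Y down.
Both shocks push P up, so P rises. The two shocks push Y in opposite directions, so the effect on Y is ambiguous.

Price level: rises; output: ambiguous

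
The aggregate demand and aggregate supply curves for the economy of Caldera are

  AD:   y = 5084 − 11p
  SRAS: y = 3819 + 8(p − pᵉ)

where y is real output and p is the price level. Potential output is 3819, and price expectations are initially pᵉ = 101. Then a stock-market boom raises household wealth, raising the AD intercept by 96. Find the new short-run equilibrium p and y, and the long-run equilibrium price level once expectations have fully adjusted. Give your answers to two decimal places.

Short run: p = 114.16, y = 3924.26. Long run: p = 123.73.

AD shifts right: new AD is y = 5180 − 11p. With pᵉ = 101, SRAS is y = 3011 + 8p.
Short run: 5180 − 11p = 3011 + 8p gives 2169 = 19p, so p = 114.16 and y = 5180 − 11p = 3924.26.
y = 3924.26 is above potential 3819; expectations adjust and SRAS shifts left until y = 3819.
Long run: on the new AD curve, 3819 = 5180 − 11p gives p = 123.73.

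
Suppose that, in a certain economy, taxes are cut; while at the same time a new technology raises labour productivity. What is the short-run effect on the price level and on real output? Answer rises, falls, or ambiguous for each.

Price level: ambiguous; output: rises

The first event is a positive demand shock: AD shifts right, which by itself pushes P up and Y up.
The second is a favourable supply shock: SRAS shifts right, which by itself pushes P down and Y up.
The two shocks push P in opposite directions, so the effect on P is ambiguous. Both shocks push Y up, so Y rises.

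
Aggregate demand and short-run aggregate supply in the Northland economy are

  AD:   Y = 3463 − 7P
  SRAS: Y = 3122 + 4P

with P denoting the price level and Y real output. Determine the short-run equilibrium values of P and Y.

Set AD = SRAS: 3463 − 7P = 3122 + 4P, so 341 = 11P and P = 31.
Then Y = 3463 − 7·31 = 3246.

P = 31, Y = 3246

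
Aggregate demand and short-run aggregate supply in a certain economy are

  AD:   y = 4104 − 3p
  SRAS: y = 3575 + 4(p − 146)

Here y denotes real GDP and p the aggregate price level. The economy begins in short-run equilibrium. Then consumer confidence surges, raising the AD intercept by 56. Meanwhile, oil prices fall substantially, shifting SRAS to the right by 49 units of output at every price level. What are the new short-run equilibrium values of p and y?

p = 160, y = 3680

After both shocks: AD is y = 4160 − 3p and SRAS is y = 3040 + 4p.
Setting them equal: 1120 = 7p, so p = 160.
y = 4160 − 3·160 = 3680.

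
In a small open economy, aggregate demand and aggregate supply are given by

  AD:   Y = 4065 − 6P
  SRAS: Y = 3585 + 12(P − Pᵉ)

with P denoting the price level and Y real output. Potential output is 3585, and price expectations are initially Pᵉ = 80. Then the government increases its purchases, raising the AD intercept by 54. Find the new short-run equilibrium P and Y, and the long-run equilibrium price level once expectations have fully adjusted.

Short run: P = 83, Y = 3621. Long run: P = 89.

AD shifts right: new AD is Y = 4119 − 6P. With Pᵉ = 80, SRAS is Y = 2625 + 12P.
Short run: 4119 − 6P = 2625 + 12P gives 1494 = 18P, so P = 83 and Y = 4119 − 6·83 = 3621.
Y = 3621 is above potential 3585; expectations adjust and SRAS shifts left until Y = 3585.
Long run: on the new AD curve, 3585 = 4119 − 6P gives P = 89.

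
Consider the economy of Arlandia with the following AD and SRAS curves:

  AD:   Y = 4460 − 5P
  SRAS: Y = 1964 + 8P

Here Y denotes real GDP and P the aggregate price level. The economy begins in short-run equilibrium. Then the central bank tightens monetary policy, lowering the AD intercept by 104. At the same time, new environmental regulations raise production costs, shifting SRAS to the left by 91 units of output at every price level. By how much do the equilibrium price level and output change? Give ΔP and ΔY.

After both shocks: AD is Y = 4356 − 5P and SRAS is Y = 1873 + 8P.
Setting them equal: 2483 = 13P, so P = 191.
Y = 4356 − 5·191 = 3401.
Initially P = 192, Y = 3500, so ΔP = -1 and ΔY = -99.

ΔP = -1, ΔY = -99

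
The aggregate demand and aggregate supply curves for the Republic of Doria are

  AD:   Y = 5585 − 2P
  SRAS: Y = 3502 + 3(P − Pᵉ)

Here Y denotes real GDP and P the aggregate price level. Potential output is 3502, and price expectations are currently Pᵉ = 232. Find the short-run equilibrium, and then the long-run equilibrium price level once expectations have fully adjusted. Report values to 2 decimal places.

Short run: P = 555.80, Y = 4473.40. Long run: P = 1041.50.

Short run: with Pᵉ = 232, SRAS is Y = 2806 + 3P. Setting AD = SRAS gives 2779 = 5P, so P = 555.80 and Y = 5585 − 2P = 4473.40.
Output 4473.40 is above potential 3502, so over time expected prices rise and SRAS shifts left until Y returns to 3502.
Long run: Y = 3502 on the AD curve gives 3502 = 5585 − 2P, so P = 1041.50.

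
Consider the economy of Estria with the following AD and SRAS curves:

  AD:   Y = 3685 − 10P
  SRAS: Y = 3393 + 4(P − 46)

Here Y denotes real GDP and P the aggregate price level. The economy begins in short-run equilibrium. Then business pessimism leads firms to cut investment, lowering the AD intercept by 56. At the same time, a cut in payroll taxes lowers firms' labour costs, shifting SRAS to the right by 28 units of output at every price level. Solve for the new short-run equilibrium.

P = 28, Y = 3349

After both shocks: AD is Y = 3629 − 10P and SRAS is Y = 3237 + 4P.
Setting them equal: 392 = 14P, so P = 28.
Y = 3629 − 10·28 = 3349.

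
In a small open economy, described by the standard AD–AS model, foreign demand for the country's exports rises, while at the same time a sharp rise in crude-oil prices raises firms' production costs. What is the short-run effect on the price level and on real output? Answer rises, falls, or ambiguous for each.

The first event is a positive demand shock: AD shifts right, which by itself pushes P up and Y up.
The second is an adverse supply shock: SRAS shifts left, which by itself pushes P up and Y down.
Both shocks push P up, so P rises. The two shocks push Y in opposite directions, so the effect on Y is ambiguous.

Price level: rises; output: ambiguous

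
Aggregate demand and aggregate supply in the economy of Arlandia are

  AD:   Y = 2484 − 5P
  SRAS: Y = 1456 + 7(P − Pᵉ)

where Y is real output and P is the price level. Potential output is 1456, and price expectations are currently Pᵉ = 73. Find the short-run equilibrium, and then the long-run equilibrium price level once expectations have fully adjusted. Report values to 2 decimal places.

Short run: P = 128.25, Y = 1842.75. Long run: P = 205.60.

Short run: with Pᵉ = 73, SRAS is Y = 945 + 7P. Setting AD = SRAS gives 1539 = 12P, so P = 128.25 and Y = 2484 − 5P = 1842.75.
Output 1842.75 is above potential 1456, so over time expected prices rise and SRAS shifts left until Y returns to 1456.
Long run: Y = 1456 on the AD curve gives 1456 = 2484 − 5P, so P = 205.60.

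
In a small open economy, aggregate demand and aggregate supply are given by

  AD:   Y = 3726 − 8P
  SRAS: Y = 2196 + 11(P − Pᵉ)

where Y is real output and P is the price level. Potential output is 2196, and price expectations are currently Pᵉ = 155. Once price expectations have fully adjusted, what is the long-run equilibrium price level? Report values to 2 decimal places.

Short run: with Pᵉ = 155, SRAS is Y = 491 + 11P. Setting AD = SRAS gives 3235 = 19P, so P = 170.26 and Y = 3726 − 8P = 2363.89.
Output 2363.89 is above potential 2196, so over time expected prices rise and SRAS shifts left until Y returns to 2196.
Long run: Y = 2196 on the AD curve gives 2196 = 3726 − 8P, so P = 191.25.

Long-run P = 191.25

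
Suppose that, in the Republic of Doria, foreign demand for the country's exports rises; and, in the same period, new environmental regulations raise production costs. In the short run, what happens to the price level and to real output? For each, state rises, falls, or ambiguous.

Price level: rises; output: ambiguous

The first event is a positive demand shock: AD shifts right, which by itself pushes P up and Y up.
The second is an adverse supply shock: SRAS shifts left, which by itself pushes P up and Y down.
Both shocks push P up, so P rises. The two shocks push Y in opposite directions, so the effect on Y is ambiguous.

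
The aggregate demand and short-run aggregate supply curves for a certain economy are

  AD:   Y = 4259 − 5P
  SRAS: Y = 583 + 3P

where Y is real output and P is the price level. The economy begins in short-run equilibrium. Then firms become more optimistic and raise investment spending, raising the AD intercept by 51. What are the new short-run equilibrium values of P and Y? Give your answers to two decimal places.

This is a positive demand shock: AD shifts right.
New AD: Y = 4310 − 5P.
Set AD = SRAS: 4310 − 5P = 583 + 3P, so 3727 = 8P and P = 465.88.
Substituting into AD, Y = 1980.63.

P = 465.88, Y = 1980.63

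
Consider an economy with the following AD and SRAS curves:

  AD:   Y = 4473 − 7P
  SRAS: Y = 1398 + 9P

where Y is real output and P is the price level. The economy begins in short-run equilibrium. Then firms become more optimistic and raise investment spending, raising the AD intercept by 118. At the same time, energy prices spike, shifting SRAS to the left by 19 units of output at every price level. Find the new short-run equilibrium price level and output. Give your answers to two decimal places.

After both shocks: AD is Y = 4591 − 7P and SRAS is Y = 1379 + 9P.
Setting them equal: 3212 = 16P, so P = 200.75.
Substituting into AD, Y = 3185.75.

P = 200.75, Y = 3185.75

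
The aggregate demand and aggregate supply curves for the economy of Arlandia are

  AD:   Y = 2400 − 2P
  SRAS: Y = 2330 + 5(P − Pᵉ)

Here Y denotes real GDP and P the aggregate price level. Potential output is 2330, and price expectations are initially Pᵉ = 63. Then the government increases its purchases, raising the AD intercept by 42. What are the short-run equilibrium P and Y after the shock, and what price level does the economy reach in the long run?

AD shifts right: new AD is Y = 2442 − 2P. With Pᵉ = 63, SRAS is Y = 2015 + 5P.
Short run: 2442 − 2P = 2015 + 5P gives 427 = 7P, so P = 61 and Y = 2442 − 2·61 = 2320.
Y = 2320 is below potential 2330; expectations adjust and SRAS shifts right until Y = 2330.
Long run: on the new AD curve, 2330 = 2442 − 2P gives P = 56.

Short run: P = 61, Y = 2320. Long run: P = 56.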